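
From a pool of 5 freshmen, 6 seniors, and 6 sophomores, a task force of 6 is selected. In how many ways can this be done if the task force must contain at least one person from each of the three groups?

10530

Total 6-person selections from all 17: C(17,6) = 12376.
Subtract selections that omit an entire group: no freshmen → C(12,6) = 924; no seniors → C(11,6) = 462; no sophomores → C(11,6) = 462.
Add back selections omitting two groups (i.e. drawn from a single group): C(5,6) + C(6,6) + C(6,6) = 2.
By inclusion–exclusion: 12376 − 1848 + 2 = 10530.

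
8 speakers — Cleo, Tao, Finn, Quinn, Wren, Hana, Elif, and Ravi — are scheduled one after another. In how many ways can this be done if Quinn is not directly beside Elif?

30240

There are 8! = 40320 arrangements in all. If Quinn and Elif are adjacent, merging them into one block gives 2·(7)! = 10080 arrangements.
So 40320 − 10080 = 30240 arrangements keep them apart.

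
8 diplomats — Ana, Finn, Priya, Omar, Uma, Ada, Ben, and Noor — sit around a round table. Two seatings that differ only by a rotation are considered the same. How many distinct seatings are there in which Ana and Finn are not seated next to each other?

All circular seatings of 8 people number (7)! = 5040.
Those with Ana next to Finn: fuse the pair into one unit and seat 7 units around a circle — 2·(6)! = 1440.
Subtracting, 5040 − 1440 = 3600.

3600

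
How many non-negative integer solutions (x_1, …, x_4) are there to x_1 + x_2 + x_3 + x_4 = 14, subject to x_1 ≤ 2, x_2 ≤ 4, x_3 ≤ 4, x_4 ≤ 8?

31

By stars and bars, unrestricted non-negative solutions to x_1+…+x_4 = 14 number C(14+3,3) = 680.
Subtract solutions that violate a single cap (substitute x_i' = x_i − (cap_i+1)): x_1 ≥ 3 gives C(14,3) = 364; x_2 ≥ 5 gives C(12,3) = 220; x_3 ≥ 5 gives C(12,3) = 220; x_4 ≥ 9 gives C(8,3) = 56. Together 860.
Add back pairs where two caps are both exceeded: 84 + 84 + 10 + 35 + 1 + 1 = 215.
Subtract triples: 4 + 0 + 0 + 0 = 4.
By inclusion–exclusion the count is 680 − 860 + 215 − 4 = 31.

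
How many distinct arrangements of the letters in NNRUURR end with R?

90

With the last slot taken by R, it remains to arrange the other 6 letters (NNUURR).
Those 6 letters have N appearing twice, R appearing twice, and U appearing twice, giving (6)!/(2!·2!·2!) = 90.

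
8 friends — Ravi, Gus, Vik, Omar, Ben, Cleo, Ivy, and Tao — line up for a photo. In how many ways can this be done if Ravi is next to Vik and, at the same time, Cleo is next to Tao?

Treat {Ravi,Vik} as one block (2 orders) and {Cleo,Tao} as another (2 orders).
That leaves 6 units to arrange: 2 × 2 × 6! = 4 × 720 = 2880.

2880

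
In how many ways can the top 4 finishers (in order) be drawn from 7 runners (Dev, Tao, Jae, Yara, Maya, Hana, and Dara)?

This is an ordered selection of 4 from 7: P(7,4).
That gives 7 × 6 × 5 × 4 = 840.

840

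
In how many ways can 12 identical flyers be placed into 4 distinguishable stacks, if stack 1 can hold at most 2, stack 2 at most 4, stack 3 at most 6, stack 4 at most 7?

74

By stars and bars, unrestricted non-negative solutions to x_1+…+x_4 = 12 number C(12+3,3) = 455.
Subtract solutions that violate a single cap (substitute x_i' = x_i − (cap_i+1)): x_1 ≥ 3 gives C(12,3) = 220; x_2 ≥ 5 gives C(10,3) = 120; x_3 ≥ 7 gives C(8,3) = 56; x_4 ≥ 8 gives C(7,3) = 35. Together 431.
Add back pairs where two caps are both exceeded: 35 + 10 + 4 + 1 + 0 + 0 = 50.
By inclusion–exclusion the count is 455 − 431 + 50 = 74.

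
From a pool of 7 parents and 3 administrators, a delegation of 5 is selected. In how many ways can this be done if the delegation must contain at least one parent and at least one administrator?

Total 5-person selections from all 10: C(10,5) = 252.
Subtract selections that omit an entire group: no parents → C(3,5) = 0; no administrators → C(7,5) = 21.
Both groups omitted at once is impossible, so 252 − 21 = 231.

231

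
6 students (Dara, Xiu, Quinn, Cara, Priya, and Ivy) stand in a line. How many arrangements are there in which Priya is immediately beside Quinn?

Glue Priya and Quinn into one block (2 internal orders), leaving 5 units to arrange in a row.
So the count is 2·(5)! = 240.

240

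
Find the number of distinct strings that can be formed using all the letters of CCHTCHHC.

CCHTCHHC has 8 letters with C appearing 4 times and H appearing 3 times.
So there are 8! / (4!·3!) = 280 distinguishable arrangements.

280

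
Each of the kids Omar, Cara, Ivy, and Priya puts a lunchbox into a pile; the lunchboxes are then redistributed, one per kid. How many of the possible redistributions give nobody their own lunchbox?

Count assignments avoiding every fixed point. For any j of the 4 kids fixed to their own lunchbox, the other 4−j can be arranged in (4−j)! ways.
By inclusion–exclusion this is Σ_{j=0}^{4} (−1)^j C(4,j)·(4−j)!.
Computing: 24 − 24 + 12 − 4 + 1 = 9.

9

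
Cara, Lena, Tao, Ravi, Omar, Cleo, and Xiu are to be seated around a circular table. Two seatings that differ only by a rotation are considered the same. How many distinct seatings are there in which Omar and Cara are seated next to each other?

Treat {Omar, Cara} as one unit (2 internal orders) and seat the resulting 6 units around the table: (5)! circular arrangements.
So 2 × (5)! = 2 × 120 = 240.

240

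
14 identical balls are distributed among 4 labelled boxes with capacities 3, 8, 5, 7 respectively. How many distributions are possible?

139

By stars and bars, unrestricted non-negative solutions to x_1+…+x_4 = 14 number C(14+3,3) = 680.
Subtract solutions that violate a single cap (substitute x_i' = x_i − (cap_i+1)): x_1 ≥ 4 gives C(13,3) = 286; x_2 ≥ 9 gives C(8,3) = 56; x_3 ≥ 6 gives C(11,3) = 165; x_4 ≥ 8 gives C(9,3) = 84. Together 591.
Add back pairs where two caps are both exceeded: 4 + 35 + 10 + 0 + 0 + 1 = 50.
By inclusion–exclusion the count is 680 − 591 + 50 = 139.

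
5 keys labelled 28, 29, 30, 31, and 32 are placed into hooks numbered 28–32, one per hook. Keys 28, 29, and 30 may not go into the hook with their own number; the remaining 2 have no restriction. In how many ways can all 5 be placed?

64

Let Aᵢ (for i ∈ {28, 29, 30}) be the placements that put key i in its forbidden hook. Any j of these fix j positions, leaving (5−j)! ways to fill the rest, and there are C(3,j) ways to pick which j.
By inclusion–exclusion, the number of valid placements is Σ_{j=0}^{3} (−1)^j C(3,j)·(5−j)!.
Computing: 120 − 72 + 18 − 2 = 64.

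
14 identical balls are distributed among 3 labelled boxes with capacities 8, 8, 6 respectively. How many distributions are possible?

42

Without the upper bounds there are C(16,2) = 120 ways to split 14 among 3 boxes.
Subtract solutions that violate a single cap (substitute x_i' = x_i − (cap_i+1)): x_1 ≥ 9 gives C(7,2) = 21; x_2 ≥ 9 gives C(7,2) = 21; x_3 ≥ 7 gives C(9,2) = 36. Together 78.
No two caps can be exceeded simultaneously, so the pair terms are all 0.
By inclusion–exclusion the count is 120 − 78 + 0 = 42.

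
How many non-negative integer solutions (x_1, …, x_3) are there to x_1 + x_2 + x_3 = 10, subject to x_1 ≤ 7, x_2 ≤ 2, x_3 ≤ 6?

15

Ignoring the caps, the number of non-negative solutions to x_1+…+x_3 = 10 is C(12,2) = 66.
Subtract solutions that violate a single cap (substitute x_i' = x_i − (cap_i+1)): x_1 ≥ 8 gives C(4,2) = 6; x_2 ≥ 3 gives C(9,2) = 36; x_3 ≥ 7 gives C(5,2) = 10. Together 52.
Add back pairs where two caps are both exceeded: 0 + 0 + 1 = 1.
By inclusion–exclusion the count is 66 − 52 + 1 = 15.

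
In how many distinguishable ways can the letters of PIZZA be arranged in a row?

The 5 letters of PIZZA have repeats: Z appearing twice.
The number of distinct arrangements is 5!/(2!) = 120/2 = 60.

60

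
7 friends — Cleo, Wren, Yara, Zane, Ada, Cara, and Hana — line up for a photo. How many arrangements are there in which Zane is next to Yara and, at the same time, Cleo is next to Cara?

Treat {Zane,Yara} as one block (2 orders) and {Cleo,Cara} as another (2 orders).
That leaves 5 units to arrange: 2 × 2 × 5! = 4 × 120 = 480.

480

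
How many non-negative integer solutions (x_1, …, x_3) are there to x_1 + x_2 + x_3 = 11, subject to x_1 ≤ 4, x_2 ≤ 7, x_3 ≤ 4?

Without the upper bounds there are C(13,2) = 78 ways to split 11 among 3 variables.
Subtract solutions that violate a single cap (substitute x_i' = x_i − (cap_i+1)): x_1 ≥ 5 gives C(8,2) = 28; x_2 ≥ 8 gives C(5,2) = 10; x_3 ≥ 5 gives C(8,2) = 28. Together 66.
Add back pairs where two caps are both exceeded: 0 + 3 + 0 = 3.
By inclusion–exclusion the count is 78 − 66 + 3 = 15.

15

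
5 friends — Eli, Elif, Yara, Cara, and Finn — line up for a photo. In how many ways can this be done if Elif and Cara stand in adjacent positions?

Treat {Elif, Cara} as a single unit. There are 4 units to order, and the pair itself can be ordered 2 ways.
So the count is 2·(4)! = 48.

48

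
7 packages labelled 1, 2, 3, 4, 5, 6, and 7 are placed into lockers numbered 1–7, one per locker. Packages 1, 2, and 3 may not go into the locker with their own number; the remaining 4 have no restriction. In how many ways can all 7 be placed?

Let Aᵢ (for i ∈ {1, 2, 3}) be the placements that put package i in its forbidden locker. Any j of these fix j positions, leaving (7−j)! ways to fill the rest, and there are C(3,j) ways to pick which j.
By inclusion–exclusion, the number of valid placements is Σ_{j=0}^{3} (−1)^j C(3,j)·(7−j)!.
Computing: 5040 − 2160 + 360 − 24 = 3216.

3216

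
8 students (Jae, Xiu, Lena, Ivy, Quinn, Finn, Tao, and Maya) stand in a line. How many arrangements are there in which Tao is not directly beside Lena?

30240

There are 8! = 40320 arrangements in all. If Tao and Lena are adjacent, merging them into one block gives 2·(7)! = 10080 arrangements.
So 40320 − 10080 = 30240 arrangements keep them apart.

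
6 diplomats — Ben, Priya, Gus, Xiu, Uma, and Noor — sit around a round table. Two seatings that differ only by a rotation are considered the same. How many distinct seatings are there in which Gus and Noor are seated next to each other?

48

Treat {Gus, Noor} as one unit (2 internal orders) and seat the resulting 5 units around the table: (4)! circular arrangements.
So 2 × (4)! = 2 × 24 = 48.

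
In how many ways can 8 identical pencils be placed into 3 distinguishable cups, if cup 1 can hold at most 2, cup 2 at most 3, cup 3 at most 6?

Ignoring the caps, the number of non-negative solutions to x_1+…+x_3 = 8 is C(10,2) = 45.
Subtract solutions that violate a single cap (substitute x_i' = x_i − (cap_i+1)): x_1 ≥ 3 gives C(7,2) = 21; x_2 ≥ 4 gives C(6,2) = 15; x_3 ≥ 7 gives C(3,2) = 3. Together 39.
Add back pairs where two caps are both exceeded: 3 + 0 + 0 = 3.
By inclusion–exclusion the count is 45 − 39 + 3 = 9.

9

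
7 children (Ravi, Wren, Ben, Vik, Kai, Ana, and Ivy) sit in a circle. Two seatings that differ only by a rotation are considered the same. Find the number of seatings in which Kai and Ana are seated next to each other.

240

Treat {Kai, Ana} as one unit (2 internal orders) and seat the resulting 6 units around the table: (5)! circular arrangements.
So 2 × (5)! = 2 × 120 = 240.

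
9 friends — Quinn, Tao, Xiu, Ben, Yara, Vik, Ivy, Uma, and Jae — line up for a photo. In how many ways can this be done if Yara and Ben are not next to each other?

There are 9! = 362880 arrangements in all. If Yara and Ben are adjacent, merging them into one block gives 2·(8)! = 80640 arrangements.
Complementary counting: 362880 − 80640 = 282240.

282240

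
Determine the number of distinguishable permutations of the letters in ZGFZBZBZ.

The 8 letters of ZGFZBZBZ have repeats: B appearing twice and Z appearing 4 times.
Dividing 8! = 40320 by 4!·2! = 48 for the repeated letters gives 840.

840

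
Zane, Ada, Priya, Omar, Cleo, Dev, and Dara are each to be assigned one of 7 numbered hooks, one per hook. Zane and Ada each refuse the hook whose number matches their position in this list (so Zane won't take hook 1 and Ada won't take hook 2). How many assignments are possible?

3720

Let Aᵢ (for i ∈ {1, 2}) be the placements that put person i in their forbidden hook. Any j of these fix j positions, leaving (7−j)! ways to fill the rest, and there are C(2,j) ways to pick which j.
By inclusion–exclusion, the number of valid placements is Σ_{j=0}^{2} (−1)^j C(2,j)·(7−j)!.
Computing: 5040 − 1440 + 120 = 3720.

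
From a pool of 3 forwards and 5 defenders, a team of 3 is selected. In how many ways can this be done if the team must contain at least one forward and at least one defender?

Total 3-person selections from all 8: C(8,3) = 56.
Selections missing a whole group: no forwards → C(5,3) = 10; no defenders → C(3,3) = 1.
Both groups omitted at once is impossible, so 56 − 11 = 45.

45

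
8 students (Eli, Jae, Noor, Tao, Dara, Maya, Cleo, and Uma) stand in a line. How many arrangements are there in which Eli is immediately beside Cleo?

10080

Place the 6 others and the Eli-Cleo pair as 7 objects in a line; the pair has 2 internal arrangements.
So the count is 2·(7)! = 10080.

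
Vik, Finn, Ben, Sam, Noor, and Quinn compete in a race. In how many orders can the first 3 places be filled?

120

This is an ordered selection of 3 from 6: P(6,3).
That gives 6 × 5 × 4 = 120.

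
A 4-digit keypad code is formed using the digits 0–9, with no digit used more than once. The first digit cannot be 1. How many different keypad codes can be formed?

4536

The first digit has 10−1 = 9 choices (anything except 1).
The remaining 3 digits are filled from the other 9 symbols without repetition: 9 × 8 × 7 = 504.
Total: 9 × 504 = 4536.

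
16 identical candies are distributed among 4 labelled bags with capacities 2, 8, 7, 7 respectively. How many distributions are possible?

Ignoring the caps, the number of non-negative solutions to x_1+…+x_4 = 16 is C(19,3) = 969.
Subtract solutions that violate a single cap (substitute x_i' = x_i − (cap_i+1)): x_1 ≥ 3 gives C(16,3) = 560; x_2 ≥ 9 gives C(10,3) = 120; x_3 ≥ 8 gives C(11,3) = 165; x_4 ≥ 8 gives C(11,3) = 165. Together 1010.
Add back pairs where two caps are both exceeded: 35 + 56 + 56 + 0 + 0 + 1 = 148.
By inclusion–exclusion the count is 969 − 1010 + 148 = 107.

107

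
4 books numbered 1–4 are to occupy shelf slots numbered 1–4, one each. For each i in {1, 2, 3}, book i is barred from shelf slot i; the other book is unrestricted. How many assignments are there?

11

Let Aᵢ (for i ∈ {1, 2, 3}) be the placements that put book i in its forbidden shelf slot. Any j of these fix j positions, leaving (4−j)! ways to fill the rest, and there are C(3,j) ways to pick which j.
By inclusion–exclusion, the number of valid placements is Σ_{j=0}^{3} (−1)^j C(3,j)·(4−j)!.
Computing: 24 − 18 + 6 − 1 = 11.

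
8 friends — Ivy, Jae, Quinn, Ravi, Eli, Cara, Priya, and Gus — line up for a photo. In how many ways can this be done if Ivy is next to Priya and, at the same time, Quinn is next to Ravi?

Treat {Ivy,Priya} as one block (2 orders) and {Quinn,Ravi} as another (2 orders).
That leaves 6 units to arrange: 2 × 2 × 6! = 4 × 720 = 2880.

2880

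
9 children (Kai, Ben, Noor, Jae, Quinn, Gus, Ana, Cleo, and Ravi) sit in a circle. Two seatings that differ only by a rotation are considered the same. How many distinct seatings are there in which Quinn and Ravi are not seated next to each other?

All circular seatings of 9 people number (8)! = 40320.
Seatings with Quinn beside Ravi: treat them as a block with 2 internal orders, giving 2 × (7)! = 10080.
Subtracting, 40320 − 10080 = 30240.

30240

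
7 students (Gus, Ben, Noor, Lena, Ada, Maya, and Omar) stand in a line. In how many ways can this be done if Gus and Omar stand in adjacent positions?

1440

Glue Gus and Omar into one block (2 internal orders), leaving 6 units to arrange in a row.
That gives 2 × 6! = 2 × 720 = 1440.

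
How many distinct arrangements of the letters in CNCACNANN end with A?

Fix A in the last position and arrange the remaining 8 letters.
Those 8 letters have C appearing 3 times and N appearing 4 times, giving (8)!/(4!·3!) = 280.

280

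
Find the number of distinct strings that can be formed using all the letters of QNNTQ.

The 5 letters of QNNTQ have repeats: N appearing twice and Q appearing twice.
The number of distinct arrangements is 5!/(2!·2!) = 120/4 = 30.

30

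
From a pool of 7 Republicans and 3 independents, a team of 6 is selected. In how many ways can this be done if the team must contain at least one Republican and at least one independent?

Total 6-person selections from all 10: C(10,6) = 210.
Selections missing a whole group: no Republicans → C(3,6) = 0; no independents → C(7,6) = 7.
Both groups omitted at once is impossible, so 210 − 7 = 203.

203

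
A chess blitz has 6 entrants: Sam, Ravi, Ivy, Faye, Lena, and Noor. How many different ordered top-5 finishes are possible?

720

There are 6 choices for 1st place, 5 for 2nd, and so on down to 2 for position 5.
That gives 6 × 5 × 4 × 3 × 2 = 720.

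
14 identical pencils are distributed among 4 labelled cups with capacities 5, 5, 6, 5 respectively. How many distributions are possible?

107

Ignoring the caps, the number of non-negative solutions to x_1+…+x_4 = 14 is C(17,3) = 680.
Subtract solutions that violate a single cap (substitute x_i' = x_i − (cap_i+1)): x_1 ≥ 6 gives C(11,3) = 165; x_2 ≥ 6 gives C(11,3) = 165; x_3 ≥ 7 gives C(10,3) = 120; x_4 ≥ 6 gives C(11,3) = 165. Together 615.
Add back pairs where two caps are both exceeded: 10 + 4 + 10 + 4 + 10 + 4 = 42.
By inclusion–exclusion the count is 680 − 615 + 42 = 107.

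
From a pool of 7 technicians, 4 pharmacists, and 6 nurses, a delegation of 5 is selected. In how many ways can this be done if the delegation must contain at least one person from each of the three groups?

Total 5-person selections from all 17: C(17,5) = 6188.
Selections missing a whole group: no technicians → C(10,5) = 252; no pharmacists → C(13,5) = 1287; no nurses → C(11,5) = 462.
Add back selections omitting two groups (i.e. drawn from a single group): C(7,5) + C(4,5) + C(6,5) = 27.
By inclusion–exclusion: 6188 − 2001 + 27 = 4214.

4214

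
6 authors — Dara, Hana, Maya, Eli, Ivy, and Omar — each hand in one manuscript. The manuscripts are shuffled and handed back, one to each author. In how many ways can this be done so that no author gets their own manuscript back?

265

Let Aᵢ be the assignments in which author i gets their own manuscript. We want the size of the complement of A₁∪…∪A_6.
By inclusion–exclusion this is Σ_{j=0}^{6} (−1)^j C(6,j)·(6−j)!.
Computing: 720 − 720 + 360 − 120 + 30 − 6 + 1 = 265.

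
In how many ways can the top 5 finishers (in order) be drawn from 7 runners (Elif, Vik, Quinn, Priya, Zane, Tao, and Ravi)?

There are 7 choices for 1st place, 6 for 2nd, and so on down to 3 for position 5.
That gives 7 × 6 × 5 × 4 × 3 = 2520.

2520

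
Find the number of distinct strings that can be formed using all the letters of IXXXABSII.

The 9 letters of IXXXABSII have repeats: I appearing 3 times and X appearing 3 times.
Dividing 9! = 362880 by 3!·3! = 36 for the repeated letters gives 10080.

10080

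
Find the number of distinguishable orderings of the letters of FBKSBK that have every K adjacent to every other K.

Treat the 2 copies of K as a single block. The multiset to arrange is then {KK, B, B, F, S}, 5 items in all.
That gives (5)!/(2!) = 60 arrangements.

60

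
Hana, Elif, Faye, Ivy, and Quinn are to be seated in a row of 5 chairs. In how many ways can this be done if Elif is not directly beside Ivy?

72

There are 5! = 120 arrangements in all. If Elif and Ivy are adjacent, merging them into one block gives 2·(4)! = 48 arrangements.
Complementary counting: 120 − 48 = 72.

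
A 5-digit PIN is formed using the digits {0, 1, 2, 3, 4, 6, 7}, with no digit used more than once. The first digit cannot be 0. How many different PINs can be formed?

2160

The first digit has 7−1 = 6 choices (anything except 0).
The remaining 4 digits are filled from the other 6 symbols without repetition: 6 × 5 × 4 × 3 = 360.
Total: 6 × 360 = 2160.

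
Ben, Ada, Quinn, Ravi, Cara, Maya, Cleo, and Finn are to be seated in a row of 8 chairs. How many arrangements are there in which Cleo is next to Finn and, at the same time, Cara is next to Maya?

Treat {Cleo,Finn} as one block (2 orders) and {Cara,Maya} as another (2 orders).
That leaves 6 units to arrange: 2 × 2 × 6! = 4 × 720 = 2880.

2880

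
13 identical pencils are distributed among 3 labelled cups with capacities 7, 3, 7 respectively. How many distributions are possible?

14

Ignoring the caps, the number of non-negative solutions to x_1+…+x_3 = 13 is C(15,2) = 105.
Subtract solutions that violate a single cap (substitute x_i' = x_i − (cap_i+1)): x_1 ≥ 8 gives C(7,2) = 21; x_2 ≥ 4 gives C(11,2) = 55; x_3 ≥ 8 gives C(7,2) = 21. Together 97.
Add back pairs where two caps are both exceeded: 3 + 0 + 3 = 6.
By inclusion–exclusion the count is 105 − 97 + 6 = 14.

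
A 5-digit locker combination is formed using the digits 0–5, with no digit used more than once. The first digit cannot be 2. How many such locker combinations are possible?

600

The first digit has 6−1 = 5 choices (anything except 2).
The remaining 4 digits are filled from the other 5 symbols without repetition: 5 × 4 × 3 × 2 = 120.
Total: 5 × 120 = 600.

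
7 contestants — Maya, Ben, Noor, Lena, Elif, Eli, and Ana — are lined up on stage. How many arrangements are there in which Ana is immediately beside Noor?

Treat {Ana, Noor} as a single unit. There are 6 units to order, and the pair itself can be ordered 2 ways.
That gives 2 × 6! = 2 × 720 = 1440.

1440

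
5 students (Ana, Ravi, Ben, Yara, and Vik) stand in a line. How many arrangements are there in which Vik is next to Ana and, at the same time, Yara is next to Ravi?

Treat {Vik,Ana} as one block (2 orders) and {Yara,Ravi} as another (2 orders).
That leaves 3 units to arrange: 2 × 2 × 3! = 4 × 6 = 24.

24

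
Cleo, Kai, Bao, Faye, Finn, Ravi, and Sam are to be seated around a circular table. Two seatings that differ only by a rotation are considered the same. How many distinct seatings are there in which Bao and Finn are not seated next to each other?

Without the restriction there are (6)! = 720 seatings.
Seatings with Bao beside Finn: treat them as a block with 2 internal orders, giving 2 × (5)! = 240.
Subtracting, 720 − 240 = 480.

480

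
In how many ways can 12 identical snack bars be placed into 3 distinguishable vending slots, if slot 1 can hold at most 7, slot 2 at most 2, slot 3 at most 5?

Without the upper bounds there are C(14,2) = 91 ways to split 12 among 3 vending slots.
Subtract solutions that violate a single cap (substitute x_i' = x_i − (cap_i+1)): x_1 ≥ 8 gives C(6,2) = 15; x_2 ≥ 3 gives C(11,2) = 55; x_3 ≥ 6 gives C(8,2) = 28. Together 98.
Add back pairs where two caps are both exceeded: 3 + 0 + 10 = 13.
By inclusion–exclusion the count is 91 − 98 + 13 = 6.

6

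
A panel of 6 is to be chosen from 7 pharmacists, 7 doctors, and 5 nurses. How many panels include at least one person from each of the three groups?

22295

With no constraint there are C(19,6) = 27132 possible selections.
Subtract selections that omit an entire group: no pharmacists → C(12,6) = 924; no doctors → C(12,6) = 924; no nurses → C(14,6) = 3003.
Add back selections omitting two groups (i.e. drawn from a single group): C(7,6) + C(7,6) + C(5,6) = 14.
By inclusion–exclusion: 27132 − 4851 + 14 = 22295.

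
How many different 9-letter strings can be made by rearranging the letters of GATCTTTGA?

Letter multiplicities in GATCTTTGA: A×2, C×1, G×2, T×4.
So there are 9! / (4!·2!·2!) = 3780 distinguishable arrangements.

3780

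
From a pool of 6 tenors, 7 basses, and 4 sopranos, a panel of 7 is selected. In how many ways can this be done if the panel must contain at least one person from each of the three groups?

17283

With no constraint there are C(17,7) = 19448 possible selections.
Subtract selections that omit an entire group: no tenors → C(11,7) = 330; no basses → C(10,7) = 120; no sopranos → C(13,7) = 1716.
Add back selections omitting two groups (i.e. drawn from a single group): C(6,7) + C(7,7) + C(4,7) = 1.
By inclusion–exclusion: 19448 − 2166 + 1 = 17283.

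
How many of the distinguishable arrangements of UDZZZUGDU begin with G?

560

With the first slot taken by G, it remains to arrange the other 8 letters (UDZZZUDU).
Those 8 letters have D appearing twice, U appearing 3 times, and Z appearing 3 times, giving (8)!/(3!·3!·2!) = 560.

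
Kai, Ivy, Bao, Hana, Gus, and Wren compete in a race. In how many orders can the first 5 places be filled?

720

This is an ordered selection of 5 from 6: P(6,5).
That gives 6 × 5 × 4 × 3 × 2 = 720.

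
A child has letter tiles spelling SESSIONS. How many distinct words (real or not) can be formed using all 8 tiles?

1680

Letter multiplicities in SESSIONS: E×1, I×1, N×1, O×1, S×4.
The number of distinct arrangements is 8!/(4!) = 40320/24 = 1680.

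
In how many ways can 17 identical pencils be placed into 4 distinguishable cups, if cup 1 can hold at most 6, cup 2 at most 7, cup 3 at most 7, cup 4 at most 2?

By stars and bars, unrestricted non-negative solutions to x_1+…+x_4 = 17 number C(17+3,3) = 1140.
Subtract solutions that violate a single cap (substitute x_i' = x_i − (cap_i+1)): x_1 ≥ 7 gives C(13,3) = 286; x_2 ≥ 8 gives C(12,3) = 220; x_3 ≥ 8 gives C(12,3) = 220; x_4 ≥ 3 gives C(17,3) = 680. Together 1406.
Add back pairs where two caps are both exceeded: 10 + 10 + 120 + 4 + 84 + 84 = 312.
By inclusion–exclusion the count is 1140 − 1406 + 312 = 46.

46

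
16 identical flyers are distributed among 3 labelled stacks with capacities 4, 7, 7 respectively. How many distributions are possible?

Without the upper bounds there are C(18,2) = 153 ways to split 16 among 3 stacks.
Subtract solutions that violate a single cap (substitute x_i' = x_i − (cap_i+1)): x_1 ≥ 5 gives C(13,2) = 78; x_2 ≥ 8 gives C(10,2) = 45; x_3 ≥ 8 gives C(10,2) = 45. Together 168.
Add back pairs where two caps are both exceeded: 10 + 10 + 1 = 21.
By inclusion–exclusion the count is 153 − 168 + 21 = 6.

6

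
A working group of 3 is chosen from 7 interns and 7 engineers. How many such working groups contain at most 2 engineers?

329

Split by how many engineers are chosen (0 through 2).
Sum: C(7,0)·C(7,3) + C(7,1)·C(7,2) + C(7,2)·C(7,1) = 35 + 147 + 147 = 329.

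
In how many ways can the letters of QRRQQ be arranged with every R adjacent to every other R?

Treat the 2 copies of R as a single block. The multiset to arrange is then {RR, Q, Q, Q}, 4 items in all.
That gives (4)!/(3!) = 4 arrangements.

4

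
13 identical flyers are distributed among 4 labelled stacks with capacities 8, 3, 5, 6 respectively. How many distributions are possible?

Ignoring the caps, the number of non-negative solutions to x_1+…+x_4 = 13 is C(16,3) = 560.
Subtract solutions that violate a single cap (substitute x_i' = x_i − (cap_i+1)): x_1 ≥ 9 gives C(7,3) = 35; x_2 ≥ 4 gives C(12,3) = 220; x_3 ≥ 6 gives C(10,3) = 120; x_4 ≥ 7 gives C(9,3) = 84. Together 459.
Add back pairs where two caps are both exceeded: 1 + 0 + 0 + 20 + 10 + 1 = 32.
By inclusion–exclusion the count is 560 − 459 + 32 = 133.

133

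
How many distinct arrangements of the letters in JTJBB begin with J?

With the first slot taken by J, it remains to arrange the other 4 letters (TJBB).
Those 4 letters have B appearing twice, giving (4)!/(2!) = 12.

12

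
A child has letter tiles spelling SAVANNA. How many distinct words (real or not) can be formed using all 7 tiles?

420

The 7 letters of SAVANNA have repeats: A appearing 3 times and N appearing twice.
Dividing 7! = 5040 by 3!·2! = 12 for the repeated letters gives 420.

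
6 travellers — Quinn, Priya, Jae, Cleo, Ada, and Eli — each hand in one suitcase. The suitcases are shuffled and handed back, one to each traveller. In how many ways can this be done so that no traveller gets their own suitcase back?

This is the derangement count D_6: permutations of 6 items with no fixed point.
By inclusion–exclusion this is Σ_{j=0}^{6} (−1)^j C(6,j)·(6−j)!.
Computing: 720 − 720 + 360 − 120 + 30 − 6 + 1 = 265.

265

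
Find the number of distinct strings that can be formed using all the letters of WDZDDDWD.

168

Letter multiplicities in WDZDDDWD: D×5, W×2, Z×1.
The number of distinct arrangements is 8!/(5!·2!) = 40320/240 = 168.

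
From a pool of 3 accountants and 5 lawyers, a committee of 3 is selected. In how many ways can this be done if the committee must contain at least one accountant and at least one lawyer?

45

With no constraint there are C(8,3) = 56 possible selections.
Subtract selections that omit an entire group: no accountants → C(5,3) = 10; no lawyers → C(3,3) = 1.
Both groups omitted at once is impossible, so 56 − 11 = 45.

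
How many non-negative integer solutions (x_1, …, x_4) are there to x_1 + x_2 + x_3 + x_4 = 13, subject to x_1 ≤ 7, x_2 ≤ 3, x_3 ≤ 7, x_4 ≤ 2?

Without the upper bounds there are C(16,3) = 560 ways to split 13 among 4 variables.
Subtract solutions that violate a single cap (substitute x_i' = x_i − (cap_i+1)): x_1 ≥ 8 gives C(8,3) = 56; x_2 ≥ 4 gives C(12,3) = 220; x_3 ≥ 8 gives C(8,3) = 56; x_4 ≥ 3 gives C(13,3) = 286. Together 618.
Add back pairs where two caps are both exceeded: 4 + 0 + 10 + 4 + 84 + 10 = 112.
By inclusion–exclusion the count is 560 − 618 + 112 = 54.

54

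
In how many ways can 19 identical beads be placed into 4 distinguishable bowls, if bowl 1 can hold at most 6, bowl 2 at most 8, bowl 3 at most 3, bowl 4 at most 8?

74

Ignoring the caps, the number of non-negative solutions to x_1+…+x_4 = 19 is C(22,3) = 1540.
Subtract solutions that violate a single cap (substitute x_i' = x_i − (cap_i+1)): x_1 ≥ 7 gives C(15,3) = 455; x_2 ≥ 9 gives C(13,3) = 286; x_3 ≥ 4 gives C(18,3) = 816; x_4 ≥ 9 gives C(13,3) = 286. Together 1843.
Add back pairs where two caps are both exceeded: 20 + 165 + 20 + 84 + 4 + 84 = 377.
By inclusion–exclusion the count is 1540 − 1843 + 377 = 74.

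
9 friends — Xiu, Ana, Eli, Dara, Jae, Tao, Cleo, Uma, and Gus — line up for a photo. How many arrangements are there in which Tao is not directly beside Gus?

282240

There are 9! = 362880 arrangements in all. If Tao and Gus are adjacent, merging them into one block gives 2·(8)! = 80640 arrangements.
So 362880 − 80640 = 282240 arrangements keep them apart.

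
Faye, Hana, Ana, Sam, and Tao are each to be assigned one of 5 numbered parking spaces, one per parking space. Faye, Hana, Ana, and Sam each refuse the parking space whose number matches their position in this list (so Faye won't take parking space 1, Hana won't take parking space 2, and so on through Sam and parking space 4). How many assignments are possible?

Let Aᵢ (for 1 ≤ i ≤ 4) be the placements that put person i in their forbidden parking space. Any j of these fix j positions, leaving (5−j)! ways to fill the rest, and there are C(4,j) ways to pick which j.
By inclusion–exclusion, the number of valid placements is Σ_{j=0}^{4} (−1)^j C(4,j)·(5−j)!.
Computing: 120 − 96 + 36 − 8 + 1 = 53.

53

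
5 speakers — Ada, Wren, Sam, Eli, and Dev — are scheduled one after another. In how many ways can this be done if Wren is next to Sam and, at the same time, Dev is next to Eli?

24

Treat {Wren,Sam} as one block (2 orders) and {Dev,Eli} as another (2 orders).
That leaves 3 units to arrange: 2 × 2 × 3! = 4 × 6 = 24.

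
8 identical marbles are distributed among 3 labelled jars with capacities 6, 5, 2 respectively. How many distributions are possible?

15

Without the upper bounds there are C(10,2) = 45 ways to split 8 among 3 jars.
Subtract solutions that violate a single cap (substitute x_i' = x_i − (cap_i+1)): x_1 ≥ 7 gives C(3,2) = 3; x_2 ≥ 6 gives C(4,2) = 6; x_3 ≥ 3 gives C(7,2) = 21. Together 30.
No two caps can be exceeded simultaneously, so the pair terms are all 0.
By inclusion–exclusion the count is 45 − 30 + 0 = 15.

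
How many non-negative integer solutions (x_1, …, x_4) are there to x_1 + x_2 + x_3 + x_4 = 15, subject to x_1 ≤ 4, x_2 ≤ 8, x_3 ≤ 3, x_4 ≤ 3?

20

Ignoring the caps, the number of non-negative solutions to x_1+…+x_4 = 15 is C(18,3) = 816.
Subtract solutions that violate a single cap (substitute x_i' = x_i − (cap_i+1)): x_1 ≥ 5 gives C(13,3) = 286; x_2 ≥ 9 gives C(9,3) = 84; x_3 ≥ 4 gives C(14,3) = 364; x_4 ≥ 4 gives C(14,3) = 364. Together 1098.
Add back pairs where two caps are both exceeded: 4 + 84 + 84 + 10 + 10 + 120 = 312.
Subtract triples: 0 + 0 + 10 + 0 = 10.
By inclusion–exclusion the count is 816 − 1098 + 312 − 10 = 20.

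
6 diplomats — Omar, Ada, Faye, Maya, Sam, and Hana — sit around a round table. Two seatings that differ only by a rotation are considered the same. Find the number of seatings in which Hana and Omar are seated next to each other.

48

Treat {Hana, Omar} as one unit (2 internal orders) and seat the resulting 5 units around the table: (4)! circular arrangements.
So 2 × (4)! = 2 × 24 = 48.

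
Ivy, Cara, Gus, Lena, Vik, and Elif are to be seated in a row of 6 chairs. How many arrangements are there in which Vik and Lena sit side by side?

Treat {Vik, Lena} as a single unit. There are 5 units to order, and the pair itself can be ordered 2 ways.
So the count is 2·(5)! = 240.

240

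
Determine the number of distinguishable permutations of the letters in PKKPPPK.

The 7 letters of PKKPPPK have repeats: K appearing 3 times and P appearing 4 times.
Dividing 7! = 5040 by 4!·3! = 144 for the repeated letters gives 35.

35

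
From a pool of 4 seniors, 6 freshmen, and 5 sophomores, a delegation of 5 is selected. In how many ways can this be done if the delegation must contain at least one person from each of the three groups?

Total 5-person selections from all 15: C(15,5) = 3003.
Subtract selections that omit an entire group: no seniors → C(11,5) = 462; no freshmen → C(9,5) = 126; no sophomores → C(10,5) = 252.
Add back selections omitting two groups (i.e. drawn from a single group): C(4,5) + C(6,5) + C(5,5) = 7.
By inclusion–exclusion: 3003 − 840 + 7 = 2170.

2170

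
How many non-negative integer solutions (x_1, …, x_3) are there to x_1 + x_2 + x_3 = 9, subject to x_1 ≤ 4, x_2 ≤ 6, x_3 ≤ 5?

24

Without the upper bounds there are C(11,2) = 55 ways to split 9 among 3 variables.
Subtract solutions that violate a single cap (substitute x_i' = x_i − (cap_i+1)): x_1 ≥ 5 gives C(6,2) = 15; x_2 ≥ 7 gives C(4,2) = 6; x_3 ≥ 6 gives C(5,2) = 10. Together 31.
No two caps can be exceeded simultaneously, so the pair terms are all 0.
By inclusion–exclusion the count is 55 − 31 + 0 = 24.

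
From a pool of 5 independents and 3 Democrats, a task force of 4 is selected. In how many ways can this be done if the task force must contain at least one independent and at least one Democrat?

Unrestricted: C(8,4) = 70 ways to pick any 4 of the 8.
Selections missing a whole group: no independents → C(3,4) = 0; no Democrats → C(5,4) = 5.
Both groups omitted at once is impossible, so 70 − 5 = 65.

65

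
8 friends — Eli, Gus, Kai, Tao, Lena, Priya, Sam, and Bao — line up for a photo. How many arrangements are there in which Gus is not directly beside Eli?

There are 8! = 40320 arrangements in all. If Gus and Eli are adjacent, merging them into one block gives 2·(7)! = 10080 arrangements.
Complementary counting: 40320 − 10080 = 30240.

30240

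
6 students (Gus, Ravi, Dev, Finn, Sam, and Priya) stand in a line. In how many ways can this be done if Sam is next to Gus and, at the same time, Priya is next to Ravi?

96

Treat {Sam,Gus} as one block (2 orders) and {Priya,Ravi} as another (2 orders).
That leaves 4 units to arrange: 2 × 2 × 4! = 4 × 24 = 96.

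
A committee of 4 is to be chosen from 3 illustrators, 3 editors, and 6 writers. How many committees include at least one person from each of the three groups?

243

Unrestricted: C(12,4) = 495 ways to pick any 4 of the 12.
Selections missing a whole group: no illustrators → C(9,4) = 126; no editors → C(9,4) = 126; no writers → C(6,4) = 15.
Add back selections omitting two groups (i.e. drawn from a single group): C(3,4) + C(3,4) + C(6,4) = 15.
By inclusion–exclusion: 495 − 267 + 15 = 243.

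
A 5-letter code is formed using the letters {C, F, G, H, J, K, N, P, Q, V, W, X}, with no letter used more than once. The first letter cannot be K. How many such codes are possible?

87120

The first letter has 12−1 = 11 choices (anything except K).
The remaining 4 letters are filled from the other 11 symbols without repetition: 11 × 10 × 9 × 8 = 7920.
Total: 11 × 7920 = 87120.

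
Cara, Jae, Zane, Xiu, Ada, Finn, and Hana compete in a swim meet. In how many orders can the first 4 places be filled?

840

There are 7 choices for 1st place, 6 for 2nd, and so on down to 4 for position 4.
That gives 7 × 6 × 5 × 4 = 840.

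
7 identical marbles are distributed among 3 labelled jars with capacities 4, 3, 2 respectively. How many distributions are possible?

6

Ignoring the caps, the number of non-negative solutions to x_1+…+x_3 = 7 is C(9,2) = 36.
Subtract solutions that violate a single cap (substitute x_i' = x_i − (cap_i+1)): x_1 ≥ 5 gives C(4,2) = 6; x_2 ≥ 4 gives C(5,2) = 10; x_3 ≥ 3 gives C(6,2) = 15. Together 31.
Add back pairs where two caps are both exceeded: 0 + 0 + 1 = 1.
By inclusion–exclusion the count is 36 − 31 + 1 = 6.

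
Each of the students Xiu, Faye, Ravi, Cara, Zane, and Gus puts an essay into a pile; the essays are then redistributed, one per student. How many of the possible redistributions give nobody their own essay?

Let Aᵢ be the assignments in which student i gets their own essay. We want the size of the complement of A₁∪…∪A_6.
By inclusion–exclusion this is Σ_{j=0}^{6} (−1)^j C(6,j)·(6−j)!.
Computing: 720 − 720 + 360 − 120 + 30 − 6 + 1 = 265.

265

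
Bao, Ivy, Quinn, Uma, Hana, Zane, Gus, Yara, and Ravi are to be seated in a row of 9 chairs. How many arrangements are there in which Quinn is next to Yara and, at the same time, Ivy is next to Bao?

Treat {Quinn,Yara} as one block (2 orders) and {Ivy,Bao} as another (2 orders).
That leaves 7 units to arrange: 2 × 2 × 7! = 4 × 5040 = 20160.

20160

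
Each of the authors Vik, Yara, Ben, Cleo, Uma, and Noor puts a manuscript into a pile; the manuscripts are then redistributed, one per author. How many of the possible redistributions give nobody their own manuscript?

265

Count assignments avoiding every fixed point. For any j of the 6 authors fixed to their own manuscript, the other 6−j can be arranged in (6−j)! ways.
By inclusion–exclusion this is Σ_{j=0}^{6} (−1)^j C(6,j)·(6−j)!.
Computing: 720 − 720 + 360 − 120 + 30 − 6 + 1 = 265.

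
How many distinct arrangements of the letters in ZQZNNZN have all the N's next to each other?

20

Treat the 3 copies of N as a single block. The multiset to arrange is then {NNN, Q, Z, Z, Z}, 5 items in all.
That gives (5)!/(3!) = 20 arrangements.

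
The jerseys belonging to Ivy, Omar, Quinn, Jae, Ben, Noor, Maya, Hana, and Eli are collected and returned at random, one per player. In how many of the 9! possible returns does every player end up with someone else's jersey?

Count assignments avoiding every fixed point. For any j of the 9 players fixed to their old jersey, the other 9−j can be arranged in (9−j)! ways.
By inclusion–exclusion this is Σ_{j=0}^{9} (−1)^j C(9,j)·(9−j)!.
Computing: 362880 − 362880 + 181440 − 60480 + 15120 − 3024 + 504 − 72 + 9 − 1 = 133496.

133496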